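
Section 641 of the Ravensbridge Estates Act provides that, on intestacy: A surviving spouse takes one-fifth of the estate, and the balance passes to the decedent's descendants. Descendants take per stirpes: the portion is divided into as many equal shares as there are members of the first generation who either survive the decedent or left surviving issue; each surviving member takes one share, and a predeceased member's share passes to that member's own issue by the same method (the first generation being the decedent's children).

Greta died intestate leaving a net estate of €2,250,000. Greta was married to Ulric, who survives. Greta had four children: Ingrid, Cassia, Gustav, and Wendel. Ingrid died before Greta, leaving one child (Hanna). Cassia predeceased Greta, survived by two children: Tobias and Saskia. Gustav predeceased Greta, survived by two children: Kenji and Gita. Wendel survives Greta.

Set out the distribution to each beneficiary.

Ulric takes one-fifth of €2,250,000 = €450,000. The remaining €1,800,000 passes to the descendants.
The descendants' portion (€1,800,000) is divided into 4 shares of €450,000: Wendel takes €450,000; Ingrid's €450,000 share passes to Ingrid's issue; Cassia's €450,000 share passes to Cassia's issue; Gustav's €450,000 share passes to Gustav's issue.
Ingrid's share (€450,000) passes entirely to Hanna.
Cassia's share (€450,000) is divided into 2 shares of €225,000: Tobias and Saskia each take €225,000.
Gustav's share (€450,000) is divided into 2 shares of €225,000: Kenji and Gita each take €225,000.

Ulric: €450,000; Hanna: €450,000; Tobias: €225,000; Saskia: €225,000; Kenji: €225,000; Gita: €225,000; Wendel: €450,000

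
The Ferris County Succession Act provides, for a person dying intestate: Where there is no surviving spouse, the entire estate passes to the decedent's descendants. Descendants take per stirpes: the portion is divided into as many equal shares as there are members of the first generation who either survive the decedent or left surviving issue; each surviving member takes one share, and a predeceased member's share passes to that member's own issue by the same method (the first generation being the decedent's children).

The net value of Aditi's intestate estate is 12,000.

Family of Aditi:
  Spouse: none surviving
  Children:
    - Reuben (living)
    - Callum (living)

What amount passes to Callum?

Callum receives 6,000.

The entire 12,000 passes to the descendants.
That amount (12,000) is divided into 2 shares of 6,000: Reuben and Callum each take 6,000.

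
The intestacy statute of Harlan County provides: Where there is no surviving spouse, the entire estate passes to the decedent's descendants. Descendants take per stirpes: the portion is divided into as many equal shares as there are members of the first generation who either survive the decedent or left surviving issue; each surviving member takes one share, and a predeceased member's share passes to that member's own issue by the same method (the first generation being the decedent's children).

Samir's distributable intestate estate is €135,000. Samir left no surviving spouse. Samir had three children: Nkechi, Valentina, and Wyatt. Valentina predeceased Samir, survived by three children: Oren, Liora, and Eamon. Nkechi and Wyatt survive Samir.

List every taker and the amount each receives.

Nkechi: €45,000; Oren: €15,000; Liora: €15,000; Eamon: €15,000; Wyatt: €45,000

The entire €135,000 passes to the descendants.
That amount (€135,000) is divided into 3 shares of €45,000: Nkechi and Wyatt each take €45,000; Valentina's €45,000 share passes to Valentina's issue.
Valentina's share (€45,000) is divided into 3 shares of €15,000: Oren, Liora, and Eamon each take €15,000.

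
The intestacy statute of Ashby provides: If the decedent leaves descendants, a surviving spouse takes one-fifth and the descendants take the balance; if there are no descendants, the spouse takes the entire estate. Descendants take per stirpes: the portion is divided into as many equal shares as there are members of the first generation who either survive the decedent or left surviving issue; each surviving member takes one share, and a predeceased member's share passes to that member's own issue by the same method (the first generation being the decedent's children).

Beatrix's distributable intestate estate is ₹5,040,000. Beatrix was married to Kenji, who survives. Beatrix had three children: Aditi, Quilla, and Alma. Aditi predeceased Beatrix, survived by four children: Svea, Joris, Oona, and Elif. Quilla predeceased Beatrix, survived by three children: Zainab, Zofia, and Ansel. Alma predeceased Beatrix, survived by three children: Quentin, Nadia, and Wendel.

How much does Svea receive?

Kenji takes one-fifth of ₹5,040,000 = ₹1,008,000. The remaining ₹4,032,000 passes to the descendants.
The descendants' portion (₹4,032,000) is divided into 3 shares of ₹1,344,000: Aditi's ₹1,344,000 share passes to Aditi's issue; Quilla's ₹1,344,000 share passes to Quilla's issue; Alma's ₹1,344,000 share passes to Alma's issue.
Aditi's share (₹1,344,000) is divided into 4 shares of ₹336,000: Svea, Joris, Oona, and Elif each take ₹336,000.
Quilla's share (₹1,344,000) is divided into 3 shares of ₹448,000: Zainab, Zofia, and Ansel each take ₹448,000.
Alma's share (₹1,344,000) is divided into 3 shares of ₹448,000: Quentin, Nadia, and Wendel each take ₹448,000.

Svea receives ₹336,000.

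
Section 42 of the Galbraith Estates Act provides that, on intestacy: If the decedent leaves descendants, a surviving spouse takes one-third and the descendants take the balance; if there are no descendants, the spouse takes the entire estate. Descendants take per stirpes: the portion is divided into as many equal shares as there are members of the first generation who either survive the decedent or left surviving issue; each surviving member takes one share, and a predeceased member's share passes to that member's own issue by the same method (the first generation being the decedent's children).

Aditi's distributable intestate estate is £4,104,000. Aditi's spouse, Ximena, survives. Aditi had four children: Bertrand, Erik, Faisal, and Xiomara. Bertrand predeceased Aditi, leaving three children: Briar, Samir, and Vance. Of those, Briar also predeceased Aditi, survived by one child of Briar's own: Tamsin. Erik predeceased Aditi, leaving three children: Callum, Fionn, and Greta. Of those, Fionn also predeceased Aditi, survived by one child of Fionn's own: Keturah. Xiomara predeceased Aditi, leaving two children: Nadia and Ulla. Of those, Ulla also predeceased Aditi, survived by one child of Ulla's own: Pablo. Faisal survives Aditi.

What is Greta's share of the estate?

Ximena takes one-third of £4,104,000 = £1,368,000. The remaining £2,736,000 passes to the descendants.
The descendants' portion (£2,736,000) is divided into 4 shares of £684,000: Faisal takes £684,000; Bertrand's £684,000 share passes to Bertrand's issue; Erik's £684,000 share passes to Erik's issue; Xiomara's £684,000 share passes to Xiomara's issue.
Bertrand's share (£684,000) is divided into 3 shares of £228,000: Samir and Vance each take £228,000; Briar's £228,000 share passes to Briar's issue.
Briar's share (£228,000) passes entirely to Tamsin.
Erik's share (£684,000) is divided into 3 shares of £228,000: Callum and Greta each take £228,000; Fionn's £228,000 share passes to Fionn's issue.
Fionn's share (£228,000) passes entirely to Keturah.
Xiomara's share (£684,000) is divided into 2 shares of £342,000: Nadia takes £342,000; Ulla's £342,000 share passes to Ulla's issue.
Ulla's share (£342,000) passes entirely to Pablo.

Greta receives £228,000.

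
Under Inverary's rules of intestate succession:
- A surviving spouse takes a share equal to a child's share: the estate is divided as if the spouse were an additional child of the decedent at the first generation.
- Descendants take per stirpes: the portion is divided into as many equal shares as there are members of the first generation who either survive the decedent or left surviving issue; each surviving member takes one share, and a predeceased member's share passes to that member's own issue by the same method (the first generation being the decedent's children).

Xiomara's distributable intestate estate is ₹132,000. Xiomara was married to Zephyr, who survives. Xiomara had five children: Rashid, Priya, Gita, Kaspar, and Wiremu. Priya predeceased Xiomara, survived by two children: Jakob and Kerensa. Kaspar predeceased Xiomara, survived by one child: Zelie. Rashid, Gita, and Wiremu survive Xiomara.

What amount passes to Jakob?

Jakob receives ₹11,000.

The spouse counts as an additional share at the children's level, so there are 6 primary shares of ₹22,000. Zephyr takes one such share (₹22,000).
The children's combined portion (₹110,000) is divided into 5 shares of ₹22,000: Rashid, Gita, and Wiremu each take ₹22,000; Priya's ₹22,000 share passes to Priya's issue; Kaspar's ₹22,000 share passes to Kaspar's issue.
Priya's share (₹22,000) is divided into 2 shares of ₹11,000: Jakob and Kerensa each take ₹11,000.
Kaspar's share (₹22,000) passes entirely to Zelie.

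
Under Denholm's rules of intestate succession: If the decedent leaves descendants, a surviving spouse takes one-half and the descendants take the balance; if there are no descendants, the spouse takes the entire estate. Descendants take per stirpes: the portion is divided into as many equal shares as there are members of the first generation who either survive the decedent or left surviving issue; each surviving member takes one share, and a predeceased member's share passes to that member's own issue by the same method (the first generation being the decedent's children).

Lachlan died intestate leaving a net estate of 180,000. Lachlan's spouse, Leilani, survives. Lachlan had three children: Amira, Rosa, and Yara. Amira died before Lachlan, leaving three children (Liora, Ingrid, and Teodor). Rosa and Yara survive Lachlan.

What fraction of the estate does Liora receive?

Liora receives 1/18 of the estate.

Leilani takes one-half of 180,000 = 90,000. The remaining 90,000 passes to the descendants.
The descendants' portion (90,000) is divided into 3 shares of 30,000: Rosa and Yara each take 30,000; Amira's 30,000 share passes to Amira's issue.
Amira's share (30,000) is divided into 3 shares of 10,000: Liora, Ingrid, and Teodor each take 10,000.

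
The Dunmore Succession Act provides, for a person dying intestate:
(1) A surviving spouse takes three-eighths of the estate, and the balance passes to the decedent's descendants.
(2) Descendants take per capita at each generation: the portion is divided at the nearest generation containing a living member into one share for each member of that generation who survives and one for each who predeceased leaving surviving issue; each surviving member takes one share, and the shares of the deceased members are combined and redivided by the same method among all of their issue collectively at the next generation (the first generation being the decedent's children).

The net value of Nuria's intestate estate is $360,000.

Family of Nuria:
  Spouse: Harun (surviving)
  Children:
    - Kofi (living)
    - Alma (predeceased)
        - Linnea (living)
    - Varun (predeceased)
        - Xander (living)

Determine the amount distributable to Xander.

Harun takes three-eighths of $360,000 = $135,000. The remaining $225,000 passes to the descendants.
The descendants' portion ($225,000) is divided at the children's generation into 3 shares of $75,000. Kofi takes $75,000. The 2 shares of the deceased (Alma and Varun) are combined into a pool of $150,000.
That pool ($150,000) is divided at the grandchildren's generation equally among Linnea and Xander: $75,000 each.

Xander receives $75,000.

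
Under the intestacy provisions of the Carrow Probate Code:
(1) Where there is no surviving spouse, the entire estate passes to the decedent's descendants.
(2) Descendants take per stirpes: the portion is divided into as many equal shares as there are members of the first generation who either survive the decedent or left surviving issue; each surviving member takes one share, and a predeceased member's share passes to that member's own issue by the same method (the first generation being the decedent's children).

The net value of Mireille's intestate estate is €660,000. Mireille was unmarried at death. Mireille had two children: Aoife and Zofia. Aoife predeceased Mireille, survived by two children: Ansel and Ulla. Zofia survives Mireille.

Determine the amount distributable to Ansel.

The entire €660,000 passes to the descendants.
That amount (€660,000) is divided into 2 shares of €330,000: Zofia takes €330,000; Aoife's €330,000 share passes to Aoife's issue.
Aoife's share (€330,000) is divided into 2 shares of €165,000: Ansel and Ulla each take €165,000.

Ansel receives €165,000.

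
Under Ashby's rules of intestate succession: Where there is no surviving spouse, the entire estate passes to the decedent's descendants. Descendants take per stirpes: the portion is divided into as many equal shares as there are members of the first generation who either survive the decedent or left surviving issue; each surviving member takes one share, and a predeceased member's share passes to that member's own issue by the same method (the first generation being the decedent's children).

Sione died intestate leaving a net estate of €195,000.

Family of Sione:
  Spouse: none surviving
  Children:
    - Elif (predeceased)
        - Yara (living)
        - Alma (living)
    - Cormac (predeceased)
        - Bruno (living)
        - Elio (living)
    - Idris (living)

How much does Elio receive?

Elio receives €32,500.

The entire €195,000 passes to the descendants.
That amount (€195,000) is divided into 3 shares of €65,000: Idris takes €65,000; Elif's €65,000 share passes to Elif's issue; Cormac's €65,000 share passes to Cormac's issue.
Elif's share (€65,000) is divided into 2 shares of €32,500: Yara and Alma each take €32,500.
Cormac's share (€65,000) is divided into 2 shares of €32,500: Bruno and Elio each take €32,500.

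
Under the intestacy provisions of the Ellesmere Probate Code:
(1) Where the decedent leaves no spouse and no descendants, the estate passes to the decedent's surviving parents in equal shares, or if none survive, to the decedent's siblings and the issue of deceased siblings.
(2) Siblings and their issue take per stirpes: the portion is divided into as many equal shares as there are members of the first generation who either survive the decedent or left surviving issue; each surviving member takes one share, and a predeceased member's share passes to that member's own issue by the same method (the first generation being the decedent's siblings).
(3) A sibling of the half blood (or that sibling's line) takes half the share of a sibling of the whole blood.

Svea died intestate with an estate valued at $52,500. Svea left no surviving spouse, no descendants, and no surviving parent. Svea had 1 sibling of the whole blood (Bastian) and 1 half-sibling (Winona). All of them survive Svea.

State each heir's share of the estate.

The entire $52,500 passes to the siblings and their issue.
Counting each half-blood sibling's line as half a unit, there are 3/2 units in $52,500, so one unit is $35,000. Whole-blood lines (Bastian) take $35,000 each; half-blood lines (Winona) take $17,500 each.

Bastian: $35,000; Winona: $17,500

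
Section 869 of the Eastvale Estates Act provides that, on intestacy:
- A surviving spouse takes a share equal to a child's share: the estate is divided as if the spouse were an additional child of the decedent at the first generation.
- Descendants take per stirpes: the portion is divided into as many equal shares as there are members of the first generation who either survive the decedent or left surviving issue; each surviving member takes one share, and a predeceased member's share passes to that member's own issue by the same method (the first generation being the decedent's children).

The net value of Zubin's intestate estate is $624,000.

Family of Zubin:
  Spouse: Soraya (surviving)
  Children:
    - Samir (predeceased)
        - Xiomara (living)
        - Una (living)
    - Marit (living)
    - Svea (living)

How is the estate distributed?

Soraya: $156,000; Xiomara: $78,000; Una: $78,000; Marit: $156,000; Svea: $156,000

The spouse counts as an additional share at the children's level, so there are 4 primary shares of $156,000. Soraya takes one such share ($156,000).
The children's combined portion ($468,000) is divided into 3 shares of $156,000: Marit and Svea each take $156,000; Samir's $156,000 share passes to Samir's issue.
Samir's share ($156,000) is divided into 2 shares of $78,000: Xiomara and Una each take $78,000.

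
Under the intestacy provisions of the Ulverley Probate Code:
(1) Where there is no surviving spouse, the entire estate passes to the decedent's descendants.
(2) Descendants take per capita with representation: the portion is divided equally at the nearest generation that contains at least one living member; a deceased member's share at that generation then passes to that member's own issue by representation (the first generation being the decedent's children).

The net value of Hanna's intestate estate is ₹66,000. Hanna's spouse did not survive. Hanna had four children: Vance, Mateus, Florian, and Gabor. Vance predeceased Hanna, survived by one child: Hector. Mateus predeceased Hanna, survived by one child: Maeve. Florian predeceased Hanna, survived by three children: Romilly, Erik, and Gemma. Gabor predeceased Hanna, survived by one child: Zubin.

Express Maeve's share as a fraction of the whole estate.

The entire ₹66,000 passes to the descendants.
No child survives, so the initial division is made at the grandchildren's generation.
That amount (₹66,000) is divided into 6 shares of ₹11,000: Hector, Maeve, Romilly, Erik, Gemma, and Zubin each take ₹11,000.

Maeve receives 1/6 of the estate.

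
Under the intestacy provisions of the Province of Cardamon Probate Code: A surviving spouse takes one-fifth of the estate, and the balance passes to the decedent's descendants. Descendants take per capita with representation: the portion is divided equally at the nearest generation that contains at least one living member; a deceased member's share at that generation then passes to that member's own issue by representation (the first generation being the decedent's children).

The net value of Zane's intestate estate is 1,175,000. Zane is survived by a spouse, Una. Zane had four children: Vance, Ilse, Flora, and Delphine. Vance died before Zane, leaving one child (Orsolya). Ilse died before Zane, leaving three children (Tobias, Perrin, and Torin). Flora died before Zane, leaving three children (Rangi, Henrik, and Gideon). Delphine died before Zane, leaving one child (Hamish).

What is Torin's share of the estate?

Torin receives 117,500.

Una takes one-fifth of 1,175,000 = 235,000. The remaining 940,000 passes to the descendants.
No child survives, so the initial division is made at the grandchildren's generation.
The descendants' portion (940,000) is divided into 8 shares of 117,500: Orsolya, Tobias, Perrin, Torin, Rangi, Henrik, Gideon, and Hamish each take 117,500.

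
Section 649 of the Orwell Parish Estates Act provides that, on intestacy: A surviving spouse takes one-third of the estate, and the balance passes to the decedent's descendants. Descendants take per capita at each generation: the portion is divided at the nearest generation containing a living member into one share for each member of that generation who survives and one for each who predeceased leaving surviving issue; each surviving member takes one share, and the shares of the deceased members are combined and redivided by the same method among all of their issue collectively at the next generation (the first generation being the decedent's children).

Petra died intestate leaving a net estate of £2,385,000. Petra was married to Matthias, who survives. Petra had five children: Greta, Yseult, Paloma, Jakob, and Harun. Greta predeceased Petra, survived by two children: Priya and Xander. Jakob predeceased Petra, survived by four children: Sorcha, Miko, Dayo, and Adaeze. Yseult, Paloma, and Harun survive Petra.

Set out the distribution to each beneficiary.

Matthias takes one-third of £2,385,000 = £795,000. The remaining £1,590,000 passes to the descendants.
The descendants' portion (£1,590,000) is divided at the children's generation into 5 shares of £318,000. Yseult, Paloma, and Harun each take £318,000. The 2 shares of the deceased (Greta and Jakob) are combined into a pool of £636,000.
That pool (£636,000) is divided at the grandchildren's generation equally among Priya, Xander, Sorcha, Miko, Dayo, and Adaeze: £106,000 each.

Matthias: £795,000; Priya: £106,000; Xander: £106,000; Yseult: £318,000; Paloma: £318,000; Sorcha: £106,000; Miko: £106,000; Dayo: £106,000; Adaeze: £106,000; Harun: £318,000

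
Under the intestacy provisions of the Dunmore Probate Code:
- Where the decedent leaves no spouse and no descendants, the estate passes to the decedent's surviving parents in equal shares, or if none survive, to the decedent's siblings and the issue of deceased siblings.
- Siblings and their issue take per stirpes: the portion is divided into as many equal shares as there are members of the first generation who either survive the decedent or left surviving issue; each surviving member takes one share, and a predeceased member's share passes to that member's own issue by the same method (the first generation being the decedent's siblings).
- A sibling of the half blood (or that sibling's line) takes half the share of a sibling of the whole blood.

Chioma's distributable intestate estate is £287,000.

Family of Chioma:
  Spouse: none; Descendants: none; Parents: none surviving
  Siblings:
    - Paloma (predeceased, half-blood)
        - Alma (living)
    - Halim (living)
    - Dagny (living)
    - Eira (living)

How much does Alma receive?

The entire £287,000 passes to the siblings and their issue.
Counting each half-blood sibling's line as half a unit, there are 7/2 units in £287,000, so one unit is £82,000. Whole-blood lines (Halim, Dagny, and Eira) take £82,000 each; half-blood lines (Paloma) take £41,000 each.
Paloma's share (£41,000) passes entirely to Alma.

Alma receives £41,000.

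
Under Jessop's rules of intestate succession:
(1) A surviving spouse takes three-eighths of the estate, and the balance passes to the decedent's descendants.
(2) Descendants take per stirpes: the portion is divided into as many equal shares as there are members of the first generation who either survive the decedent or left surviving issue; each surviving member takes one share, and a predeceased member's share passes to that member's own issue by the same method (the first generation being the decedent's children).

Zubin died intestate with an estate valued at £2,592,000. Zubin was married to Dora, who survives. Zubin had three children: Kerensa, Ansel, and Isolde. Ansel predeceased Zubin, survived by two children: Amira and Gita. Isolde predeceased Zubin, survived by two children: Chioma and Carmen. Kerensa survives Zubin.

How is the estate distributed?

Dora takes three-eighths of £2,592,000 = £972,000. The remaining £1,620,000 passes to the descendants.
The descendants' portion (£1,620,000) is divided into 3 shares of £540,000: Kerensa takes £540,000; Ansel's £540,000 share passes to Ansel's issue; Isolde's £540,000 share passes to Isolde's issue.
Ansel's share (£540,000) is divided into 2 shares of £270,000: Amira and Gita each take £270,000.
Isolde's share (£540,000) is divided into 2 shares of £270,000: Chioma and Carmen each take £270,000.

Dora: £972,000; Kerensa: £540,000; Amira: £270,000; Gita: £270,000; Chioma: £270,000; Carmen: £270,000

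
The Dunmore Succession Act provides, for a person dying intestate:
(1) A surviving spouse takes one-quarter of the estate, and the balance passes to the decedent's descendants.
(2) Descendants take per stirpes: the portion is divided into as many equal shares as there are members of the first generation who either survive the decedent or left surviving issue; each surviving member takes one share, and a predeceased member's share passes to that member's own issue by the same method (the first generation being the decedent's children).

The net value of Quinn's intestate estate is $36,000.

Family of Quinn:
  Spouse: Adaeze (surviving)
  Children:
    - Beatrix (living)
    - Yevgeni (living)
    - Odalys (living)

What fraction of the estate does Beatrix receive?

Beatrix receives 1/4 of the estate.

Adaeze takes one-quarter of $36,000 = $9,000. The remaining $27,000 passes to the descendants.
The descendants' portion ($27,000) is divided into 3 shares of $9,000: Beatrix, Yevgeni, and Odalys each take $9,000.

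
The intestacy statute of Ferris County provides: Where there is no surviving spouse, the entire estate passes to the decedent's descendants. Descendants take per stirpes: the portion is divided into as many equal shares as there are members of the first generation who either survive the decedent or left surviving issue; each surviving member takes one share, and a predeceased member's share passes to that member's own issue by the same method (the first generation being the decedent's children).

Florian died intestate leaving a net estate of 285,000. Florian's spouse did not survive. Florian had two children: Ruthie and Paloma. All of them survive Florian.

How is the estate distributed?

Ruthie: 142,500; Paloma: 142,500

The entire 285,000 passes to the descendants.
That amount (285,000) is divided into 2 shares of 142,500: Ruthie and Paloma each take 142,500.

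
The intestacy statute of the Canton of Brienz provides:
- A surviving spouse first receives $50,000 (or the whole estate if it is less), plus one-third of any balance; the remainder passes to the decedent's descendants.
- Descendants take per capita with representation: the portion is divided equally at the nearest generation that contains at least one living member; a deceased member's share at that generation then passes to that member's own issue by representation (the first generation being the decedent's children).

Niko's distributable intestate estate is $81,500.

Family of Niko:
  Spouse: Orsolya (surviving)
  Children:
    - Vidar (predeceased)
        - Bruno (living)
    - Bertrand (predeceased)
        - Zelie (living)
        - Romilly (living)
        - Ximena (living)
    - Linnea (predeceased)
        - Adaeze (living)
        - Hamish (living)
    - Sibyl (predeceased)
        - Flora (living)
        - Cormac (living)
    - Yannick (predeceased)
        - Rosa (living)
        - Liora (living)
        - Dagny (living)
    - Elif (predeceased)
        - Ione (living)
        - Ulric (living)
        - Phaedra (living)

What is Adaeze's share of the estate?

Adaeze receives $1,500.

Orsolya first takes $50,000, leaving a balance of $31,500. Orsolya then takes one-third of the balance ($10,500), for a total of $60,500. The remaining $21,000 passes to the descendants.
No child survives, so the initial division is made at the grandchildren's generation.
The descendants' portion ($21,000) is divided into 14 shares of $1,500: Bruno, Zelie, Romilly, Ximena, Adaeze, Hamish, Flora, Cormac, Rosa, Liora, Dagny, Ione, Ulric, and Phaedra each take $1,500.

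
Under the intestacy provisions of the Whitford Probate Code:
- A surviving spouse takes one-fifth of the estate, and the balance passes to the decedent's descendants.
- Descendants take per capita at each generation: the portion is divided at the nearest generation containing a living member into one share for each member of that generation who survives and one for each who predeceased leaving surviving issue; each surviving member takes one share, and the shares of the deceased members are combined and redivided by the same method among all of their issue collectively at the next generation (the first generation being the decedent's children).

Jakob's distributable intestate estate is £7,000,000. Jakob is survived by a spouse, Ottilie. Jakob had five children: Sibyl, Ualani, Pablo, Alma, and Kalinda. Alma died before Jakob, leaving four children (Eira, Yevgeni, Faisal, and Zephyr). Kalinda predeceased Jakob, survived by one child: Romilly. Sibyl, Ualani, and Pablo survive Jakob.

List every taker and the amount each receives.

Ottilie takes one-fifth of £7,000,000 = £1,400,000. The remaining £5,600,000 passes to the descendants.
The descendants' portion (£5,600,000) is divided at the children's generation into 5 shares of £1,120,000. Sibyl, Ualani, and Pablo each take £1,120,000. The 2 shares of the deceased (Alma and Kalinda) are combined into a pool of £2,240,000.
That pool (£2,240,000) is divided at the grandchildren's generation equally among Eira, Yevgeni, Faisal, Zephyr, and Romilly: £448,000 each.

Ottilie: £1,400,000; Sibyl: £1,120,000; Ualani: £1,120,000; Pablo: £1,120,000; Eira: £448,000; Yevgeni: £448,000; Faisal: £448,000; Zephyr: £448,000; Romilly: £448,000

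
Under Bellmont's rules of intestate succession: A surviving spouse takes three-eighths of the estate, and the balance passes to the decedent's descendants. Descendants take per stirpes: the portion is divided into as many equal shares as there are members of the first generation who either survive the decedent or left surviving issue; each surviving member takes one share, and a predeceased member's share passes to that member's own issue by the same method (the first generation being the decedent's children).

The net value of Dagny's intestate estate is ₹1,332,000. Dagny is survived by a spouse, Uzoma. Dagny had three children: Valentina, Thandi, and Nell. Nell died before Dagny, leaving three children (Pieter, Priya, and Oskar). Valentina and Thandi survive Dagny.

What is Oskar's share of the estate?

Oskar receives ₹92,500.

Uzoma takes three-eighths of ₹1,332,000 = ₹499,500. The remaining ₹832,500 passes to the descendants.
The descendants' portion (₹832,500) is divided into 3 shares of ₹277,500: Valentina and Thandi each take ₹277,500; Nell's ₹277,500 share passes to Nell's issue.
Nell's share (₹277,500) is divided into 3 shares of ₹92,500: Pieter, Priya, and Oskar each take ₹92,500.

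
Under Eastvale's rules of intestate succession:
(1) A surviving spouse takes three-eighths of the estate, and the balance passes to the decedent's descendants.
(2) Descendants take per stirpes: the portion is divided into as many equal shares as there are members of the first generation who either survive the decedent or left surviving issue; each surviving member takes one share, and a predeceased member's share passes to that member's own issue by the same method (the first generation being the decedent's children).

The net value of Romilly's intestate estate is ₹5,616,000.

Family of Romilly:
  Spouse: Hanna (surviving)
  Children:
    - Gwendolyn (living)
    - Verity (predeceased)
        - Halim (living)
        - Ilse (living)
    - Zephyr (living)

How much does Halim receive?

Halim receives ₹585,000.

Hanna takes three-eighths of ₹5,616,000 = ₹2,106,000. The remaining ₹3,510,000 passes to the descendants.
The descendants' portion (₹3,510,000) is divided into 3 shares of ₹1,170,000: Gwendolyn and Zephyr each take ₹1,170,000; Verity's ₹1,170,000 share passes to Verity's issue.
Verity's share (₹1,170,000) is divided into 2 shares of ₹585,000: Halim and Ilse each take ₹585,000.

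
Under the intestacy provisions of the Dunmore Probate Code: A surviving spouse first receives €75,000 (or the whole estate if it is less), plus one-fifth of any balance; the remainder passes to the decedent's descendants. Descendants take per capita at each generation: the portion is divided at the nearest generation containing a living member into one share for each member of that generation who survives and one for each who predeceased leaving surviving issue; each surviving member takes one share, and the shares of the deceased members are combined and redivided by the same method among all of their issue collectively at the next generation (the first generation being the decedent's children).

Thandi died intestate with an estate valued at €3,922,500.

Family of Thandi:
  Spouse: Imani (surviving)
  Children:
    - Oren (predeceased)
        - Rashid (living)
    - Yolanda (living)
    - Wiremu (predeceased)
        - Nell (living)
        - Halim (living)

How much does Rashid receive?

Rashid receives €684,000.

Imani first takes €75,000, leaving a balance of €3,847,500. Imani then takes one-fifth of the balance (€769,500), for a total of €844,500. The remaining €3,078,000 passes to the descendants.
The descendants' portion (€3,078,000) is divided at the children's generation into 3 shares of €1,026,000. Yolanda takes €1,026,000. The 2 shares of the deceased (Oren and Wiremu) are combined into a pool of €2,052,000.
That pool (€2,052,000) is divided at the grandchildren's generation equally among Rashid, Nell, and Halim: €684,000 each.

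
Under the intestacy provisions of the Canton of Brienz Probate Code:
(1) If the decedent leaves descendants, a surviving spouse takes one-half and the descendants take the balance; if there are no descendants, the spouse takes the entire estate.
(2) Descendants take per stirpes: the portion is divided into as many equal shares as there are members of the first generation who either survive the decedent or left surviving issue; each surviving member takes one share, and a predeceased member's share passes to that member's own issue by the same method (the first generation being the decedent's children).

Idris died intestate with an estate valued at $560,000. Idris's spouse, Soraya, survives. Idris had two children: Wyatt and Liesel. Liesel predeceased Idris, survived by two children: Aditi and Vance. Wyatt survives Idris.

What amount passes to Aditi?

Soraya takes one-half of $560,000 = $280,000. The remaining $280,000 passes to the descendants.
The descendants' portion ($280,000) is divided into 2 shares of $140,000: Wyatt takes $140,000; Liesel's $140,000 share passes to Liesel's issue.
Liesel's share ($140,000) is divided into 2 shares of $70,000: Aditi and Vance each take $70,000.

Aditi receives $70,000.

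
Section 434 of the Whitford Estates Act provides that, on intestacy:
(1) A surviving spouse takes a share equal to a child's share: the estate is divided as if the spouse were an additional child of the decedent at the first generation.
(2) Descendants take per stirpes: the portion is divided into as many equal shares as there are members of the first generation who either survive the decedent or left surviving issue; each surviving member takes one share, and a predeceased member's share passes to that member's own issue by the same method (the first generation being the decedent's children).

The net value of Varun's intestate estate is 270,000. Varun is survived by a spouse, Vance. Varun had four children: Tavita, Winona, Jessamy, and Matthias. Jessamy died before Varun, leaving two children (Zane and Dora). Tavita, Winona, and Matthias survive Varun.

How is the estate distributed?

The spouse counts as an additional share at the children's level, so there are 5 primary shares of 54,000. Vance takes one such share (54,000).
The children's combined portion (216,000) is divided into 4 shares of 54,000: Tavita, Winona, and Matthias each take 54,000; Jessamy's 54,000 share passes to Jessamy's issue.
Jessamy's share (54,000) is divided into 2 shares of 27,000: Zane and Dora each take 27,000.

Vance: 54,000; Tavita: 54,000; Winona: 54,000; Zane: 27,000; Dora: 27,000; Matthias: 54,000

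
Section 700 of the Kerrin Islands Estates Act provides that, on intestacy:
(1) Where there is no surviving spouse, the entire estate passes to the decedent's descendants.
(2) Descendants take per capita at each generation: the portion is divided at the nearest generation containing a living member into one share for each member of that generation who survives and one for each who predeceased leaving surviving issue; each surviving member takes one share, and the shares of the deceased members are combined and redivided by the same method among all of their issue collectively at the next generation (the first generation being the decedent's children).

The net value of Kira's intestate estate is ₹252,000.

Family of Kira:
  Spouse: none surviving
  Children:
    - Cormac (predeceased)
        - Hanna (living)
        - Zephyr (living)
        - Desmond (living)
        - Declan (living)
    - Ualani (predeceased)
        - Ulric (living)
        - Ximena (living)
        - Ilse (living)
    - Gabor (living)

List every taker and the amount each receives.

Hanna: ₹24,000; Zephyr: ₹24,000; Desmond: ₹24,000; Declan: ₹24,000; Ulric: ₹24,000; Ximena: ₹24,000; Ilse: ₹24,000; Gabor: ₹84,000

The entire ₹252,000 passes to the descendants.
That amount (₹252,000) is divided at the children's generation into 3 shares of ₹84,000. Gabor takes ₹84,000. The 2 shares of the deceased (Cormac and Ualani) are combined into a pool of ₹168,000.
That pool (₹168,000) is divided at the grandchildren's generation equally among Hanna, Zephyr, Desmond, Declan, Ulric, Ximena, and Ilse: ₹24,000 each.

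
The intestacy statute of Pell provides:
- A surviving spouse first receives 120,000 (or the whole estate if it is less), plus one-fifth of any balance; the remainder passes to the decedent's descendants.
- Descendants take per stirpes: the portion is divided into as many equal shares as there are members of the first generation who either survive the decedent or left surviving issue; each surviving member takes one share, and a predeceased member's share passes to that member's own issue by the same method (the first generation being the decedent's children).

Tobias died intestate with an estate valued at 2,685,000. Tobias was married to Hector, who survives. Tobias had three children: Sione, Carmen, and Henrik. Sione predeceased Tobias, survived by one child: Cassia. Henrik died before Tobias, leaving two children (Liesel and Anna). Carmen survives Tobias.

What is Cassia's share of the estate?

Cassia receives 684,000.

Hector first takes 120,000, leaving a balance of 2,565,000. Hector then takes one-fifth of the balance (513,000), for a total of 633,000. The remaining 2,052,000 passes to the descendants.
The descendants' portion (2,052,000) is divided into 3 shares of 684,000: Carmen takes 684,000; Sione's 684,000 share passes to Sione's issue; Henrik's 684,000 share passes to Henrik's issue.
Sione's share (684,000) passes entirely to Cassia.
Henrik's share (684,000) is divided into 2 shares of 342,000: Liesel and Anna each take 342,000.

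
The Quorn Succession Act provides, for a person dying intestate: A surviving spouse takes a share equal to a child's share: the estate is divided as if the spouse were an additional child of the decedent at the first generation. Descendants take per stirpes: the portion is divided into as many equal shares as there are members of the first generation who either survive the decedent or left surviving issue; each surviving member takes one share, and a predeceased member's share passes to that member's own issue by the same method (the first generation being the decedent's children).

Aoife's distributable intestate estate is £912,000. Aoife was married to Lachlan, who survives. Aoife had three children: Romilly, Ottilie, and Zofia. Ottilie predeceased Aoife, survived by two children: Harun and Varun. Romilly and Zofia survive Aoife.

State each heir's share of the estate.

The spouse counts as an additional share at the children's level, so there are 4 primary shares of £228,000. Lachlan takes one such share (£228,000).
The children's combined portion (£684,000) is divided into 3 shares of £228,000: Romilly and Zofia each take £228,000; Ottilie's £228,000 share passes to Ottilie's issue.
Ottilie's share (£228,000) is divided into 2 shares of £114,000: Harun and Varun each take £114,000.

Lachlan: £228,000; Romilly: £228,000; Harun: £114,000; Varun: £114,000; Zofia: £228,000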